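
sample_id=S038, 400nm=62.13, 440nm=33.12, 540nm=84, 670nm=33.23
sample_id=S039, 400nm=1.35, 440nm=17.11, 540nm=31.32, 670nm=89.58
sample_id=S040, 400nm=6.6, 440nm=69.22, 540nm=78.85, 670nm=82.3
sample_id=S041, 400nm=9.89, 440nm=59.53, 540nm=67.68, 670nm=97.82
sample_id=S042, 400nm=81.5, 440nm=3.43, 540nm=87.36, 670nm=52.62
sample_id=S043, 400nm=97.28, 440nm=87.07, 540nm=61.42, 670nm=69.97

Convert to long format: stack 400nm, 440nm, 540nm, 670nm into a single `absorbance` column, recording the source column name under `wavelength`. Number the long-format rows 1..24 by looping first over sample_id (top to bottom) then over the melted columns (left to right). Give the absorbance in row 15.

67.68

24 rows total (6 × 4). Row 15: index ⌊(15-1)/4⌋ = 3 into sample_id → S041; (15-1) mod 4 = 2 into the melted columns → 540nm.
So row 15 is (S041, 540nm, 67.68); absorbance = 67.68.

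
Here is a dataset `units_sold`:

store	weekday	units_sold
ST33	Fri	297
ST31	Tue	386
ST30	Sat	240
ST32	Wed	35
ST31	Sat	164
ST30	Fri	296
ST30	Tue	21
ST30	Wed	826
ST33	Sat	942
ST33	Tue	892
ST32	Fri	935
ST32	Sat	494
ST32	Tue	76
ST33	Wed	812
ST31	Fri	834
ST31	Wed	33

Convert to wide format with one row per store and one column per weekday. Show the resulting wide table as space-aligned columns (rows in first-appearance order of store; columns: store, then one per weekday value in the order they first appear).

Columns: store plus the 4 distinct weekday values (Fri, Tue, Sat, Wed).
For example, row ST33 column Fri takes units_sold=297 from the long row (ST33, Fri).

store  Fri  Tue  Sat  Wed
ST33   297  892  942  812
ST31   834  386  164  33 
ST30   296  21   240  826
ST32   935  76   494  35 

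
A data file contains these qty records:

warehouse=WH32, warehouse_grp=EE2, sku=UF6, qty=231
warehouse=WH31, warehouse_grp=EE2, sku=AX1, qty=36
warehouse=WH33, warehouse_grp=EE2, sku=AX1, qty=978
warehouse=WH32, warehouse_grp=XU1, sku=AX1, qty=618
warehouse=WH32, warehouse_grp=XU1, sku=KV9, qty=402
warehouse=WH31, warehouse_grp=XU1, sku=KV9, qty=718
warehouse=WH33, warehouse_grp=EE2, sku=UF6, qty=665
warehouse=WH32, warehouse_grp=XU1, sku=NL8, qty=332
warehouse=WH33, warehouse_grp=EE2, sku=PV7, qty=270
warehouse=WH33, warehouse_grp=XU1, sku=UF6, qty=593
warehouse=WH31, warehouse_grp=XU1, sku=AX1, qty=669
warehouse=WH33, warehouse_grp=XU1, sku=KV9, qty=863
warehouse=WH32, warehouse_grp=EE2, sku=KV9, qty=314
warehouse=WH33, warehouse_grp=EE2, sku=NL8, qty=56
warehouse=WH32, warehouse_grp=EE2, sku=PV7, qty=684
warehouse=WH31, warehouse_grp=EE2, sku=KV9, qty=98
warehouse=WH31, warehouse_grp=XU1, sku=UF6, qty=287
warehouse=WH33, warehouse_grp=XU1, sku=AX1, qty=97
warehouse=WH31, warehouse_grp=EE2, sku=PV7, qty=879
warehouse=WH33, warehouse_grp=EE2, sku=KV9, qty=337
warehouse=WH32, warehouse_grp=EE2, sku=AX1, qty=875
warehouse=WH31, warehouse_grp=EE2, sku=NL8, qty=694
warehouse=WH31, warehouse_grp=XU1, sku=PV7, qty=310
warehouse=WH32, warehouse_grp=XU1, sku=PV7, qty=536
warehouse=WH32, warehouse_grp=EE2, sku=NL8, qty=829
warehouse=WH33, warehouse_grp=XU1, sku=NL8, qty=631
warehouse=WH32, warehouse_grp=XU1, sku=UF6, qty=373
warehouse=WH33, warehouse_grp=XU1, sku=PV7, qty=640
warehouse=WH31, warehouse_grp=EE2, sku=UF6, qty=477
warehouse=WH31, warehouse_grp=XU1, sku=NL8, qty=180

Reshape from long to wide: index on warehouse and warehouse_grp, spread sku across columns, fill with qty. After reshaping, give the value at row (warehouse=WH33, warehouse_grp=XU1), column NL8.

631

Wide layout: rows indexed by warehouse and warehouse_grp, columns are the 5 distinct sku values (UF6, AX1, KV9, NL8, PV7).
Cell (warehouse=WH33, warehouse_grp=XU1, sku=NL8) draws from the long row where warehouse=WH33, warehouse_grp=XU1 and sku=NL8, which has qty=631.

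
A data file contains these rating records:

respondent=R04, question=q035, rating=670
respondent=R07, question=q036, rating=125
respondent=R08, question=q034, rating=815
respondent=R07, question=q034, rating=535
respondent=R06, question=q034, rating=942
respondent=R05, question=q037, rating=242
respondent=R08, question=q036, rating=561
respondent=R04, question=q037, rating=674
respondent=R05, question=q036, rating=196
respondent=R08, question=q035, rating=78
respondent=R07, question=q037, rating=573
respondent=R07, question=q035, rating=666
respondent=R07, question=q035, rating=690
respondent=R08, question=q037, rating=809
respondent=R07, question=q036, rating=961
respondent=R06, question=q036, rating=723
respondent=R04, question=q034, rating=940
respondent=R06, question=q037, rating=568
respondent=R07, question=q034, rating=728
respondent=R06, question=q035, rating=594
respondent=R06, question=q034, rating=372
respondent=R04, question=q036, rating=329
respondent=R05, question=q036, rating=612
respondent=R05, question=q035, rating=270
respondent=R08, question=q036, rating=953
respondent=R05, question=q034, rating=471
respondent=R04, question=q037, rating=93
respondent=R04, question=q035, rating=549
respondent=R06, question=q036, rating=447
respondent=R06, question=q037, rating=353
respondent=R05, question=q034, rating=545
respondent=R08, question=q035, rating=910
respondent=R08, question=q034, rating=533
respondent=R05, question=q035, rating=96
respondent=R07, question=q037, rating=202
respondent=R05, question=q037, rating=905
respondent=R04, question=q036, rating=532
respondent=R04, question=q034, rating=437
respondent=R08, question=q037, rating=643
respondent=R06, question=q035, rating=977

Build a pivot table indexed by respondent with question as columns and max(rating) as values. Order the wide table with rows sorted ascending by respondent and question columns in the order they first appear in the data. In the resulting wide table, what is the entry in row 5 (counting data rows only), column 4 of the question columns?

With rows sorted ascending by respondent, row 5 is respondent=R08. question columns in first-appearance order: q035, q036, q034, q037; column 4 is q037.
Long rows with respondent=R08, question=q037: max(809, 643) = 809.

809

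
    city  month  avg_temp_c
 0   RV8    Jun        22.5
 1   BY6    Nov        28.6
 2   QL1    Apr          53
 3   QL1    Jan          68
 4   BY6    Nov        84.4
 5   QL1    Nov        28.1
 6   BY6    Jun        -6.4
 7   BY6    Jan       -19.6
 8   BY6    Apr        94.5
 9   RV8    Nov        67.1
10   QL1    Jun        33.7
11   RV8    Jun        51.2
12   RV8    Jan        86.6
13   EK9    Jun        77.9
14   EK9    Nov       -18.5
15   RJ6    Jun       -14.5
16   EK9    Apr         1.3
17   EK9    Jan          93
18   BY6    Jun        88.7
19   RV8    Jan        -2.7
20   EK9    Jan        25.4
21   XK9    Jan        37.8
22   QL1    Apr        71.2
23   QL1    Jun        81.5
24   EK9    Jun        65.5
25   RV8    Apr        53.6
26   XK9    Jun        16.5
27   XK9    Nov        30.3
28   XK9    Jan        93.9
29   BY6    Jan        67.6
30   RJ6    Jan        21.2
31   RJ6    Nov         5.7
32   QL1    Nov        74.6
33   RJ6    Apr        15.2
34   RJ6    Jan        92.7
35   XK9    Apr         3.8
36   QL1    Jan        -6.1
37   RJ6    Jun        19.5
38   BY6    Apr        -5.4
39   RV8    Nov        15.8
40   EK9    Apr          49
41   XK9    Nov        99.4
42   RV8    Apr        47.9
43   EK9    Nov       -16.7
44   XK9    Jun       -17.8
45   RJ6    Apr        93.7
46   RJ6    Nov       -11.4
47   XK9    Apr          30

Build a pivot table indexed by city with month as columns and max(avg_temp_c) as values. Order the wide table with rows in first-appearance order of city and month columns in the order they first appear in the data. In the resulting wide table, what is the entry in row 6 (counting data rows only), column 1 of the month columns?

16.5

With rows in first-appearance order of city, row 6 is city=XK9. month columns in first-appearance order: Jun, Nov, Apr, Jan; column 1 is Jun.
Long rows with city=XK9, month=Jun: max(16.5, -17.8) = 16.5.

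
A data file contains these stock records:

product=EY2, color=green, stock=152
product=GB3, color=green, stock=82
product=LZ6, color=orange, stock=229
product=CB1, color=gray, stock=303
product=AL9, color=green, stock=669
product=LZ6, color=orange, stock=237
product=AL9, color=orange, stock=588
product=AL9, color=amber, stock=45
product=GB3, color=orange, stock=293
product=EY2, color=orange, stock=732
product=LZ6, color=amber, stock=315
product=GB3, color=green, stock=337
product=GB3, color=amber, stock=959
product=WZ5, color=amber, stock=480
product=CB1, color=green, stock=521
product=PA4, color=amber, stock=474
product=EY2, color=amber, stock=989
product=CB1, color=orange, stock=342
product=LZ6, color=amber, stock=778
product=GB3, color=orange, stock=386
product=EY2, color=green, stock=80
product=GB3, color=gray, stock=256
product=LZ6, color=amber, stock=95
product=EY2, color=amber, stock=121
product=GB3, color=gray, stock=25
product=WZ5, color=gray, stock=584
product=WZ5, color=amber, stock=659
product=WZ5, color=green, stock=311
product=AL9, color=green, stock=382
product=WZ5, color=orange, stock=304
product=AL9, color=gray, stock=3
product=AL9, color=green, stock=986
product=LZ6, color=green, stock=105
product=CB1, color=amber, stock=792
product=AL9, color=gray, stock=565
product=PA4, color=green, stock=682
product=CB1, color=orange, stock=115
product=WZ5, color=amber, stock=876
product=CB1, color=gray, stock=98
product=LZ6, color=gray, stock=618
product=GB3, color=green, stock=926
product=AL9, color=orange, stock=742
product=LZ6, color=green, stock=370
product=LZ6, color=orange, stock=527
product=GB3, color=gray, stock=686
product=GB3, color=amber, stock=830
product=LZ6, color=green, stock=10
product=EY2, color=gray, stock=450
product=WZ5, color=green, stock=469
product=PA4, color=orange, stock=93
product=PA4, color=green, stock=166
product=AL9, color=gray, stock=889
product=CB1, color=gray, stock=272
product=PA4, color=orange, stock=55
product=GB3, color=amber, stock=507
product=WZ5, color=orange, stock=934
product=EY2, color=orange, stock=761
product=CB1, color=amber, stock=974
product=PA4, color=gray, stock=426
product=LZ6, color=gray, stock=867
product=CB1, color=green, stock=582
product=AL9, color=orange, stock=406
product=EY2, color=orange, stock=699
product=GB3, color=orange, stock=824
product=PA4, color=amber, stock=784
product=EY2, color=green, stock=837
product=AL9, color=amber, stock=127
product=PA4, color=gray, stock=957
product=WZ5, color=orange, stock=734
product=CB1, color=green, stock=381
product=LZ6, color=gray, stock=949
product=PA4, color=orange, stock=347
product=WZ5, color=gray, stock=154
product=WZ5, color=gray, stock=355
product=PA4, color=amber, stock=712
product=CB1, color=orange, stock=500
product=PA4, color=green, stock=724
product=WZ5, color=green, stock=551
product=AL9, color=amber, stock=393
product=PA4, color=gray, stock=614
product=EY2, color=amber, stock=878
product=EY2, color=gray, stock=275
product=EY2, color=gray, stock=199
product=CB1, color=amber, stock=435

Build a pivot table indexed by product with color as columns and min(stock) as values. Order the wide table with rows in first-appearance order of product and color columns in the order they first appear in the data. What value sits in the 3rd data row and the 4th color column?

95

With rows in first-appearance order of product, row 3 is product=LZ6. color columns in first-appearance order: green, orange, gray, amber; column 4 is amber.
Long rows with product=LZ6, color=amber: min(315, 778, 95) = 95.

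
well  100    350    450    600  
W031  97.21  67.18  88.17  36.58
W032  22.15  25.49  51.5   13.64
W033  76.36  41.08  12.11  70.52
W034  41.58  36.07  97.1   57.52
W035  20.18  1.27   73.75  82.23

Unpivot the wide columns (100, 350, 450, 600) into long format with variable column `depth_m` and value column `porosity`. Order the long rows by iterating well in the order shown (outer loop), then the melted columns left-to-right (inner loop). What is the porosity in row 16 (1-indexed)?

57.52

20 rows total (5 × 4). Row 16: index ⌊(16-1)/4⌋ = 3 into well → W034; (16-1) mod 4 = 3 into the melted columns → 600.
So row 16 is (W034, 600, 57.52); porosity = 57.52.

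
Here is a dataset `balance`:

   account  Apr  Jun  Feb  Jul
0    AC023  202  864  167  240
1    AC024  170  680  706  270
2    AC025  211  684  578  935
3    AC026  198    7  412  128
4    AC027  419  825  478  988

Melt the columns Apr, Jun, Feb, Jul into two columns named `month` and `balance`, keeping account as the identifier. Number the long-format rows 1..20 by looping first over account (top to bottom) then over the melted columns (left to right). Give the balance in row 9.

211

20 rows total (5 × 4). Row 9: index ⌊(9-1)/4⌋ = 2 into account → AC025; (9-1) mod 4 = 0 into the melted columns → Apr.
So row 9 is (AC025, Apr, 211); balance = 211.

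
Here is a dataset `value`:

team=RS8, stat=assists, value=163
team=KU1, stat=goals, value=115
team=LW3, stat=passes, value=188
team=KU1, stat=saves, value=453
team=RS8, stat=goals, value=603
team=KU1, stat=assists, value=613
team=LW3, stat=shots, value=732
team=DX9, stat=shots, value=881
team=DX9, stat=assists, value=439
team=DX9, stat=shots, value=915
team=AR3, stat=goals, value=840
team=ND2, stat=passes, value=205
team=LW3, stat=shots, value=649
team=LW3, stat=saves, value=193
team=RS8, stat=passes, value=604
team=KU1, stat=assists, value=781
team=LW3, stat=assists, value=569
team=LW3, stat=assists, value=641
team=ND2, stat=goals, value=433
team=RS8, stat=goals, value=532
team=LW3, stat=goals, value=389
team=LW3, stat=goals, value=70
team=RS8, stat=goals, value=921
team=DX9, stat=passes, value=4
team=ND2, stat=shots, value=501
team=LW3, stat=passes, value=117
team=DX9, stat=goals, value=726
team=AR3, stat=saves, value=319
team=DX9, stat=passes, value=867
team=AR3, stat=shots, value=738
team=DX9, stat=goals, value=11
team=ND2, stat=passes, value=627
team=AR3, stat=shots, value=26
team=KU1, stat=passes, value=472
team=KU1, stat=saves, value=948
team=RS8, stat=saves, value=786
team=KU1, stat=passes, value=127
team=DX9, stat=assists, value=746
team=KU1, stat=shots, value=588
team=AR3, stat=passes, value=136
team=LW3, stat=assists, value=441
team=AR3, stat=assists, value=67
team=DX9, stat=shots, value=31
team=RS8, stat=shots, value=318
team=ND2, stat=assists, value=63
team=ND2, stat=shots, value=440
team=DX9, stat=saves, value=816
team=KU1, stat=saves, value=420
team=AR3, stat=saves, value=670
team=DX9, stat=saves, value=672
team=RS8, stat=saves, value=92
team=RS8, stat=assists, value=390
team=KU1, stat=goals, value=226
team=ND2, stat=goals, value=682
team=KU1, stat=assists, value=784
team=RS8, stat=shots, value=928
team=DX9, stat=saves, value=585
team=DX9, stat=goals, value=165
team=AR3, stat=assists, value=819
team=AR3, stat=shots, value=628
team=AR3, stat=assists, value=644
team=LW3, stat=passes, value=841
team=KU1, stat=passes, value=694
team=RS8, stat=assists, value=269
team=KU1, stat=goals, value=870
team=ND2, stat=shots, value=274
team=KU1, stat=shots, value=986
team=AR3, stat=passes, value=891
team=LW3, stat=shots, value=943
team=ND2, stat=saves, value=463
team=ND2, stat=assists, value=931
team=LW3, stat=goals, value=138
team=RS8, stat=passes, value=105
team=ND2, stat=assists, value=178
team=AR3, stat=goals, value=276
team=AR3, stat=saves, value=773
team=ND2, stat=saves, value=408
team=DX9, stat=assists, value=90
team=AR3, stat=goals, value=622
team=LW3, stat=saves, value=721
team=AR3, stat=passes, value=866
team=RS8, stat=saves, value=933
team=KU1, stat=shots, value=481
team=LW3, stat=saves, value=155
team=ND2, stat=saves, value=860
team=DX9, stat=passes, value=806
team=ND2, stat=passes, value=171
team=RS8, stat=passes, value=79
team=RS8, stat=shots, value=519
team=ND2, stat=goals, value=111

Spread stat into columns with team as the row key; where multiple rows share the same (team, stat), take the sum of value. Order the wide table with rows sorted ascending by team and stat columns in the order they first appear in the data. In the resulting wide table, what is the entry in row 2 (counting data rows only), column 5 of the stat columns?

With rows sorted ascending by team, row 2 is team=DX9. stat columns in first-appearance order: assists, goals, passes, saves, shots; column 5 is shots.
Long rows with team=DX9, stat=shots: 881 + 915 + 31 = 1827.

1827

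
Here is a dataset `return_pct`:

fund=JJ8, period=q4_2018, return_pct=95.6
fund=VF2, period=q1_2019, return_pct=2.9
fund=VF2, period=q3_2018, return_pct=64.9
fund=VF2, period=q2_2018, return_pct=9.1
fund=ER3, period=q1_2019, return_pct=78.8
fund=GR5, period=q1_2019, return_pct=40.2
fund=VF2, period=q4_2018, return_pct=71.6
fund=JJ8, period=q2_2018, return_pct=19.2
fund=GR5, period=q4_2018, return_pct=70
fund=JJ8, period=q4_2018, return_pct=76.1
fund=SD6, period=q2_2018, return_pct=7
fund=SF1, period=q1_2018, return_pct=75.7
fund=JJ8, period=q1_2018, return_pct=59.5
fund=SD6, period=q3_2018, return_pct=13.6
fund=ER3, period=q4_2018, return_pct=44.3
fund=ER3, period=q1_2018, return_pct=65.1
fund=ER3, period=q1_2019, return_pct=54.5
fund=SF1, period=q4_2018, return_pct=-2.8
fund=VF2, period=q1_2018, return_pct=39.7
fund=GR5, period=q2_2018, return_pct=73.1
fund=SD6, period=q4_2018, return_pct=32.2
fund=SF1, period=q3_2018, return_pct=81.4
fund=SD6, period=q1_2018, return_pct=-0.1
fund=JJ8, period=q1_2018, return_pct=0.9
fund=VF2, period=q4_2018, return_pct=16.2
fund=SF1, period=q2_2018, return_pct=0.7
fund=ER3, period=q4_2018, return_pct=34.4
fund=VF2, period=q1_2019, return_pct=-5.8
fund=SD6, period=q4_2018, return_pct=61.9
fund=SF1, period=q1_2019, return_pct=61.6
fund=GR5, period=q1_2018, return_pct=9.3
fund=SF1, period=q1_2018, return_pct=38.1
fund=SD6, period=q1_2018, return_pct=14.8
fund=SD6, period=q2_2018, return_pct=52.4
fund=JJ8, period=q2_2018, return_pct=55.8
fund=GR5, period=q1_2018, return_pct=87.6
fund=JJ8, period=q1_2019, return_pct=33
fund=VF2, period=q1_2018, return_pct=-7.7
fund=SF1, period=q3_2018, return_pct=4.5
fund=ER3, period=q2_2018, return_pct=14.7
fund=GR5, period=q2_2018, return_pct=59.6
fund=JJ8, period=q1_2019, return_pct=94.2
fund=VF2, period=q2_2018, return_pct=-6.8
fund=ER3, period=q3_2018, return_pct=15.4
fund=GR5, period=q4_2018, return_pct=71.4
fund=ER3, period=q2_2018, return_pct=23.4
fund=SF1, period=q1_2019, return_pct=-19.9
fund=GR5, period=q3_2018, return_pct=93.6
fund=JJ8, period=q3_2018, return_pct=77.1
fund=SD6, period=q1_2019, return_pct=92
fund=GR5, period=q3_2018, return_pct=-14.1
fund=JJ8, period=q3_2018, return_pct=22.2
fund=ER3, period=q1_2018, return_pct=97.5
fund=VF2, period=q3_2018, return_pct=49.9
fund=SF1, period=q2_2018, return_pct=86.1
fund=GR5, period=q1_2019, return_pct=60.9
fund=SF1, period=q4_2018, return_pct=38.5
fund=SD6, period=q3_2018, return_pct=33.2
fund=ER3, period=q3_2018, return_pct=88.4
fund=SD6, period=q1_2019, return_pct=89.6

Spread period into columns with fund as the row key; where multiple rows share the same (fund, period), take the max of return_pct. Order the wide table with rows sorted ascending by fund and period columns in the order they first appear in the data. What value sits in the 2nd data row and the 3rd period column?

93.6

With rows sorted ascending by fund, row 2 is fund=GR5. period columns in first-appearance order: q4_2018, q1_2019, q3_2018, q2_2018, q1_2018; column 3 is q3_2018.
Long rows with fund=GR5, period=q3_2018: max(93.6, -14.1) = 93.6.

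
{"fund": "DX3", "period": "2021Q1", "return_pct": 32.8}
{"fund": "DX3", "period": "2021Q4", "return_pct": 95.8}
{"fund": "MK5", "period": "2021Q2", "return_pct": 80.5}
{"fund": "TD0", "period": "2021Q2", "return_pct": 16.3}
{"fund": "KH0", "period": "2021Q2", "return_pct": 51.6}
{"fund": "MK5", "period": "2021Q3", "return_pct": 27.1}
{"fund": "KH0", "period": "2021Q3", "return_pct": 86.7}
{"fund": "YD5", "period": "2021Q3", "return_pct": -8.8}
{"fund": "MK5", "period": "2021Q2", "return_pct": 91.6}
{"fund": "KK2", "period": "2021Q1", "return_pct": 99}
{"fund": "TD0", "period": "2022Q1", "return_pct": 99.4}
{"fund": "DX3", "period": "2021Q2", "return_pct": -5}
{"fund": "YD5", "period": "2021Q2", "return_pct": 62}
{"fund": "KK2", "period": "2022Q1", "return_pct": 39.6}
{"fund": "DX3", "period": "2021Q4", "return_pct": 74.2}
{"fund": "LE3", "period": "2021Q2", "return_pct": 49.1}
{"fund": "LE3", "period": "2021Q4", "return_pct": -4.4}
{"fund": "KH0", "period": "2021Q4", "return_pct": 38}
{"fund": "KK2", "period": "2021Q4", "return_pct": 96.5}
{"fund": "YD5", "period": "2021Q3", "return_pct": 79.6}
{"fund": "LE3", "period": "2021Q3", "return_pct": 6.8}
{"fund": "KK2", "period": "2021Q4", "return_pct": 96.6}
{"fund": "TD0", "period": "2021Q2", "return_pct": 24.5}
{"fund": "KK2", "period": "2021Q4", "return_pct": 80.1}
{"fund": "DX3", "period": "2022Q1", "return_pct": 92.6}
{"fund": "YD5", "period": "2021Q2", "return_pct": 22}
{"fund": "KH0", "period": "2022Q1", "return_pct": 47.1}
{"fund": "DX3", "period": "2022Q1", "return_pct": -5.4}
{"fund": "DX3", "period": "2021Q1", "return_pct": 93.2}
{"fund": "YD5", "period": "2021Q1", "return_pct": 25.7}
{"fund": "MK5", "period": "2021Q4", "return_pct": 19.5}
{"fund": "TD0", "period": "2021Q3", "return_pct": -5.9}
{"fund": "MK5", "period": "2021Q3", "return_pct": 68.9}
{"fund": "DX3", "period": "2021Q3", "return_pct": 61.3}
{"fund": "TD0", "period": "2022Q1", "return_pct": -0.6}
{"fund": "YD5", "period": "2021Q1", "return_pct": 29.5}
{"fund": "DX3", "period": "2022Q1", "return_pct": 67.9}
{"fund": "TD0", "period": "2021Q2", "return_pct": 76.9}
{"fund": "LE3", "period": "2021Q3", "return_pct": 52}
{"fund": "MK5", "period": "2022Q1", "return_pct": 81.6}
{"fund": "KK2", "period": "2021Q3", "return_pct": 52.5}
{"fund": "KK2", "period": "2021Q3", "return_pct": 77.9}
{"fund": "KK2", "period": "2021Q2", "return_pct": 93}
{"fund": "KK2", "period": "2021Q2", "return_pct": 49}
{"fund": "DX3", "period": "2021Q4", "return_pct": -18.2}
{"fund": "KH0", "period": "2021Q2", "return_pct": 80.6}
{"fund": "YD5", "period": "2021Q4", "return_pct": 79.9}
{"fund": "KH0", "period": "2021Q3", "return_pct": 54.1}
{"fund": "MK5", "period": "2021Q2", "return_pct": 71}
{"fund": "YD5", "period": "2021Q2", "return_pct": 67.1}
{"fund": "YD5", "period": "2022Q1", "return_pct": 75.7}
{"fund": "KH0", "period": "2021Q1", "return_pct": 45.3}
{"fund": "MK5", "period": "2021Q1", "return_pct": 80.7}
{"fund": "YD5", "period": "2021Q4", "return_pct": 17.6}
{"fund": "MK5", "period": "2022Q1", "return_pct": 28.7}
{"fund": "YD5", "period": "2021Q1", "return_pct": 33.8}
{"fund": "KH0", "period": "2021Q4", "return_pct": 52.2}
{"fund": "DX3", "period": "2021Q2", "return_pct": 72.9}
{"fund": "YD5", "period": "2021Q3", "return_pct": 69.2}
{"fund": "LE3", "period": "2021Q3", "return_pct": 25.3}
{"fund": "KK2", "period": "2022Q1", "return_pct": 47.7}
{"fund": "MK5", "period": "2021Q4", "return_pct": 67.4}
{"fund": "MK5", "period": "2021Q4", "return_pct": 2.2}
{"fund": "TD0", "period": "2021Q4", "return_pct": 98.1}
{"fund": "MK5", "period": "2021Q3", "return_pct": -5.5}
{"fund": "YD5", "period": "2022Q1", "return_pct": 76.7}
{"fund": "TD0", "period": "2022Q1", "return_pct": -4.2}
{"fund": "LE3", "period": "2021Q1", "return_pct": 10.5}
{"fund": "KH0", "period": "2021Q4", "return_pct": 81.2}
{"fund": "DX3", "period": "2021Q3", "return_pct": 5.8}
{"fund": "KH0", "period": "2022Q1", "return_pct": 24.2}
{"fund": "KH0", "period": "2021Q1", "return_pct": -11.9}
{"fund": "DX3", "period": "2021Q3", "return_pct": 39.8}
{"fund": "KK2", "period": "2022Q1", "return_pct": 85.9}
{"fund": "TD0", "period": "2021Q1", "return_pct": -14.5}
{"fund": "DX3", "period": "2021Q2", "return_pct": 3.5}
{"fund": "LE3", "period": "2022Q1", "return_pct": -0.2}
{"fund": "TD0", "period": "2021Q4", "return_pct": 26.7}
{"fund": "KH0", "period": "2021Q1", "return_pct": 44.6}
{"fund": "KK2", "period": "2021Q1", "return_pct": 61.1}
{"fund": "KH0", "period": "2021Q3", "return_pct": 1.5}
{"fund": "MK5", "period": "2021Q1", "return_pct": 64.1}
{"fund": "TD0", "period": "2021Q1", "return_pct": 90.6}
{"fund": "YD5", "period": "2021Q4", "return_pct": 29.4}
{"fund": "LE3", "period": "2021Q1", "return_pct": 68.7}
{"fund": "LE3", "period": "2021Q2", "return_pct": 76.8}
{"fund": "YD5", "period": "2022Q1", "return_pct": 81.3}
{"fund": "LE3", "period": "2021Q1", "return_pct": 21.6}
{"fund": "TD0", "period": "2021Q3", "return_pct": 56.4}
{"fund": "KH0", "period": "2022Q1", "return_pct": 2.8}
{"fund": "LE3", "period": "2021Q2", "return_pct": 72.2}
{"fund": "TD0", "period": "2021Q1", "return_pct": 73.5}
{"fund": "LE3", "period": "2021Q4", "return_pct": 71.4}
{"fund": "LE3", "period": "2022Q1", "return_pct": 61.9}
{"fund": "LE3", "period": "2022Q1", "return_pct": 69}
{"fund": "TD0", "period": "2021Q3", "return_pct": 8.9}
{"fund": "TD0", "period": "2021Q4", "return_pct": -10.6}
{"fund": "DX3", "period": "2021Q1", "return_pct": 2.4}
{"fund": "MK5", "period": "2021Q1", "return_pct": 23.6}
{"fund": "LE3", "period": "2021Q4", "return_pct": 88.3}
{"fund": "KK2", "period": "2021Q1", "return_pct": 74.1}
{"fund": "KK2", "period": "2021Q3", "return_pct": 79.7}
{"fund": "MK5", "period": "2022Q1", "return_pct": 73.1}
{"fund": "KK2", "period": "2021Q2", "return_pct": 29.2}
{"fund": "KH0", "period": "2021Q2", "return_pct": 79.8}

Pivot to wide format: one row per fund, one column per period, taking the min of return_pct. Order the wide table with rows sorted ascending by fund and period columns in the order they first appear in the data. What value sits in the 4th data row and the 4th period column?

6.8

With rows sorted ascending by fund, row 4 is fund=LE3. period columns in first-appearance order: 2021Q1, 2021Q4, 2021Q2, 2021Q3, 2022Q1; column 4 is 2021Q3.
Long rows with fund=LE3, period=2021Q3: min(6.8, 52, 25.3) = 6.8.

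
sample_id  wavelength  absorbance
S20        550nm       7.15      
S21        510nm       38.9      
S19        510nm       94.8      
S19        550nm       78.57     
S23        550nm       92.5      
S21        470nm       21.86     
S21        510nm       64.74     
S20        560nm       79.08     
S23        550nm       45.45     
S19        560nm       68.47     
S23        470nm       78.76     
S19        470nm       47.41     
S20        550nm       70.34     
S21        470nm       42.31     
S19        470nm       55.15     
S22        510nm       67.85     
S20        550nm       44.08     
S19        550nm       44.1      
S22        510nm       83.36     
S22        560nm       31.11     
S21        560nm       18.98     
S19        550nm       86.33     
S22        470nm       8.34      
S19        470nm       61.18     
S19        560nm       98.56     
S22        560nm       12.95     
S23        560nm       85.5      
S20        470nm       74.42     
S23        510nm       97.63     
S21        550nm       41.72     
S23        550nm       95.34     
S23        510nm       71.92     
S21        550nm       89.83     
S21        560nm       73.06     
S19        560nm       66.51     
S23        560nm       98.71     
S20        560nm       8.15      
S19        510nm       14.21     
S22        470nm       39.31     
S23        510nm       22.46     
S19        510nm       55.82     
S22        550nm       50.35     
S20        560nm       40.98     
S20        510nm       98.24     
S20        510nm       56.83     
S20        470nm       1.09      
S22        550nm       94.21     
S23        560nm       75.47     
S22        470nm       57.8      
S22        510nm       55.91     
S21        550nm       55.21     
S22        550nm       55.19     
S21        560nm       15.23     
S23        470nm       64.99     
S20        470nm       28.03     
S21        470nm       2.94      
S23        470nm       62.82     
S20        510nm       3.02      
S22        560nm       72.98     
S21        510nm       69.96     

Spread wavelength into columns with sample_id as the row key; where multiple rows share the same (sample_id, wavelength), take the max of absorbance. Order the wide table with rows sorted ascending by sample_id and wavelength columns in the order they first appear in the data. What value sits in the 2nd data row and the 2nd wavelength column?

98.24

With rows sorted ascending by sample_id, row 2 is sample_id=S20. wavelength columns in first-appearance order: 550nm, 510nm, 470nm, 560nm; column 2 is 510nm.
Long rows with sample_id=S20, wavelength=510nm: max(98.24, 56.83, 3.02) = 98.24.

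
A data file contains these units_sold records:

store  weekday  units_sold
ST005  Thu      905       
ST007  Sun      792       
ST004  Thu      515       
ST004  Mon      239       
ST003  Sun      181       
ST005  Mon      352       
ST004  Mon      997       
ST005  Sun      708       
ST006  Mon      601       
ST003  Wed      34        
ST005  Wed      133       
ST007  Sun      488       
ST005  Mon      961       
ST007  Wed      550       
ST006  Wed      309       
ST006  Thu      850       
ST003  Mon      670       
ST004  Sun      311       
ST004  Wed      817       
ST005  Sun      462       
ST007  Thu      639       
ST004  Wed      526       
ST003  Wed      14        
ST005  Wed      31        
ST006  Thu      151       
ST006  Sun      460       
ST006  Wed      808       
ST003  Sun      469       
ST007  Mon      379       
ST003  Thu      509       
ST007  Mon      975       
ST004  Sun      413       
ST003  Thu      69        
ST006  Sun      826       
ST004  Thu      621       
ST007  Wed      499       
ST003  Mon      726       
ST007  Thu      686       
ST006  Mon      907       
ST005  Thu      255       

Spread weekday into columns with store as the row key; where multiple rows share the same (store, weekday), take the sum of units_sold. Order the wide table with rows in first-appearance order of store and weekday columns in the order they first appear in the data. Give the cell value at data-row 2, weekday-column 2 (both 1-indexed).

With rows in first-appearance order of store, row 2 is store=ST007. weekday columns in first-appearance order: Thu, Sun, Mon, Wed; column 2 is Sun.
Long rows with store=ST007, weekday=Sun: 792 + 488 = 1280.

1280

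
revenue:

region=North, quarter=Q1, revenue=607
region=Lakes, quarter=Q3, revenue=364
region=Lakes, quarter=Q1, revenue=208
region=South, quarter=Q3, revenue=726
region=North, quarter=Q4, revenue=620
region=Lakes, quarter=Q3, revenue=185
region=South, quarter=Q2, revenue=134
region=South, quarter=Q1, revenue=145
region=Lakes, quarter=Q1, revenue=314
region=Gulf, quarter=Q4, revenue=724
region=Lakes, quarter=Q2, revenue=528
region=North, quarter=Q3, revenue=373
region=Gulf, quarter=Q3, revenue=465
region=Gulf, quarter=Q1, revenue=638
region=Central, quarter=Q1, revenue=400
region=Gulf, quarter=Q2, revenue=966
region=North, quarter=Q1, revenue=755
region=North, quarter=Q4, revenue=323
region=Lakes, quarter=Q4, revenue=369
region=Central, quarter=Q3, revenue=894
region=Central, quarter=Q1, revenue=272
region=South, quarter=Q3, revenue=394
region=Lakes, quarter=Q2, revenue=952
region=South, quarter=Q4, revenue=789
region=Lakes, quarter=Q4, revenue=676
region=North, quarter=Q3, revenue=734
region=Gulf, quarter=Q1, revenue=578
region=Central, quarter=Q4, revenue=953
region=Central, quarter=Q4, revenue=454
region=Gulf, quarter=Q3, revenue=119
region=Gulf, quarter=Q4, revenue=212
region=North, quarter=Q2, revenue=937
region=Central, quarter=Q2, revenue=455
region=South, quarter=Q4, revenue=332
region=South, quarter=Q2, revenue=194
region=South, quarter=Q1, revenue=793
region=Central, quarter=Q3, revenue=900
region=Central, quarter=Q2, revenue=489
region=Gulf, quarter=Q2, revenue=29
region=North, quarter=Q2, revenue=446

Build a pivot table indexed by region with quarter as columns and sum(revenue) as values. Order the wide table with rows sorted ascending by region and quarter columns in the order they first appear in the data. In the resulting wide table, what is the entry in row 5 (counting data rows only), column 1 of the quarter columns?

With rows sorted ascending by region, row 5 is region=South. quarter columns in first-appearance order: Q1, Q3, Q4, Q2; column 1 is Q1.
Long rows with region=South, quarter=Q1: 145 + 793 = 938.

938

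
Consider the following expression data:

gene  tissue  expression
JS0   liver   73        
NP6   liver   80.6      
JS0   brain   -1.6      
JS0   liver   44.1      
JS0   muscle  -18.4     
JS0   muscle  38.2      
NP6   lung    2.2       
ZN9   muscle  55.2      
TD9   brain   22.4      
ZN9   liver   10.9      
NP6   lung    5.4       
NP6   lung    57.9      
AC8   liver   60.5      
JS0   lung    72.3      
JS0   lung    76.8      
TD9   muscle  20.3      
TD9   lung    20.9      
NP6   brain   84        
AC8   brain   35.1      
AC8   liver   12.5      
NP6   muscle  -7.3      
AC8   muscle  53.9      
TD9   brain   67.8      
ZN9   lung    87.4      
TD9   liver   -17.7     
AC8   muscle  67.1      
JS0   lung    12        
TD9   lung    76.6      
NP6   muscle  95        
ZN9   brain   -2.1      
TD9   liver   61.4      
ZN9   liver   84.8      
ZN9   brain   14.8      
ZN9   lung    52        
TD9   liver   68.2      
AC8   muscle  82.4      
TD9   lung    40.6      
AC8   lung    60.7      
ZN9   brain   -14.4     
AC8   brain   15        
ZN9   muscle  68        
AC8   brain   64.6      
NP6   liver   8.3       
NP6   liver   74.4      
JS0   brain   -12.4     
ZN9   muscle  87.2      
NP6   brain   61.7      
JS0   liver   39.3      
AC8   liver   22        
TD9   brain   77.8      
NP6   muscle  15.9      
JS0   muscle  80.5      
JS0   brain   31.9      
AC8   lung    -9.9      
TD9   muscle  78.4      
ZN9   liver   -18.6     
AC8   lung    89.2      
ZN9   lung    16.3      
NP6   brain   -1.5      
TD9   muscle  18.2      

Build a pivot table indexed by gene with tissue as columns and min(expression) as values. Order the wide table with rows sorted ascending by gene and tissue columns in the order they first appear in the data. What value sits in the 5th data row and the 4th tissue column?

With rows sorted ascending by gene, row 5 is gene=ZN9. tissue columns in first-appearance order: liver, brain, muscle, lung; column 4 is lung.
Long rows with gene=ZN9, tissue=lung: min(87.4, 52, 16.3) = 16.3.

16.3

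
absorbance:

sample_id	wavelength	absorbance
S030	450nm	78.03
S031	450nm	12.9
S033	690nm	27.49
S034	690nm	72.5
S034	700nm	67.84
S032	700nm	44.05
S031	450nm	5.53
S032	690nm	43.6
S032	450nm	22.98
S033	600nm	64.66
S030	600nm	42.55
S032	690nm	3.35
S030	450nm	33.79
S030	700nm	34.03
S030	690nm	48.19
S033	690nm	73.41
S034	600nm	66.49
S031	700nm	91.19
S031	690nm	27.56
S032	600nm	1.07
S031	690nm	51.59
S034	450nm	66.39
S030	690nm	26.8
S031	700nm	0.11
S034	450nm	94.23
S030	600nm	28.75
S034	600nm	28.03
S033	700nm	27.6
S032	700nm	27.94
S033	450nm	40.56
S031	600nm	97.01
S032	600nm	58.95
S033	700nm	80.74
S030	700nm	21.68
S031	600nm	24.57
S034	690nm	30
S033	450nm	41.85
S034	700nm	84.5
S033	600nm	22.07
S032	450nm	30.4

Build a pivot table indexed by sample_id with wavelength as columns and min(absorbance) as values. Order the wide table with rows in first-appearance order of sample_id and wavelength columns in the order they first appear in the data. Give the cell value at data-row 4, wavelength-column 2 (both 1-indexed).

30

With rows in first-appearance order of sample_id, row 4 is sample_id=S034. wavelength columns in first-appearance order: 450nm, 690nm, 700nm, 600nm; column 2 is 690nm.
Long rows with sample_id=S034, wavelength=690nm: min(72.5, 30) = 30.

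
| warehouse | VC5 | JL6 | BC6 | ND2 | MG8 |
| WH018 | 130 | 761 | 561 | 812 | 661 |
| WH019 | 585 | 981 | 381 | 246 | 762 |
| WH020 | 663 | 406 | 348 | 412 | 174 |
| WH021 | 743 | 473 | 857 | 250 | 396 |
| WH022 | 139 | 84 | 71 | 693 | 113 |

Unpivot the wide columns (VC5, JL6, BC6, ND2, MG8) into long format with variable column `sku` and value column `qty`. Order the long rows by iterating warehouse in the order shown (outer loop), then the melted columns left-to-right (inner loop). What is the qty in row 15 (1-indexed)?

174

25 rows total (5 × 5). Row 15: index ⌊(15-1)/5⌋ = 2 into warehouse → WH020; (15-1) mod 5 = 4 into the melted columns → MG8.
So row 15 is (WH020, MG8, 174); qty = 174.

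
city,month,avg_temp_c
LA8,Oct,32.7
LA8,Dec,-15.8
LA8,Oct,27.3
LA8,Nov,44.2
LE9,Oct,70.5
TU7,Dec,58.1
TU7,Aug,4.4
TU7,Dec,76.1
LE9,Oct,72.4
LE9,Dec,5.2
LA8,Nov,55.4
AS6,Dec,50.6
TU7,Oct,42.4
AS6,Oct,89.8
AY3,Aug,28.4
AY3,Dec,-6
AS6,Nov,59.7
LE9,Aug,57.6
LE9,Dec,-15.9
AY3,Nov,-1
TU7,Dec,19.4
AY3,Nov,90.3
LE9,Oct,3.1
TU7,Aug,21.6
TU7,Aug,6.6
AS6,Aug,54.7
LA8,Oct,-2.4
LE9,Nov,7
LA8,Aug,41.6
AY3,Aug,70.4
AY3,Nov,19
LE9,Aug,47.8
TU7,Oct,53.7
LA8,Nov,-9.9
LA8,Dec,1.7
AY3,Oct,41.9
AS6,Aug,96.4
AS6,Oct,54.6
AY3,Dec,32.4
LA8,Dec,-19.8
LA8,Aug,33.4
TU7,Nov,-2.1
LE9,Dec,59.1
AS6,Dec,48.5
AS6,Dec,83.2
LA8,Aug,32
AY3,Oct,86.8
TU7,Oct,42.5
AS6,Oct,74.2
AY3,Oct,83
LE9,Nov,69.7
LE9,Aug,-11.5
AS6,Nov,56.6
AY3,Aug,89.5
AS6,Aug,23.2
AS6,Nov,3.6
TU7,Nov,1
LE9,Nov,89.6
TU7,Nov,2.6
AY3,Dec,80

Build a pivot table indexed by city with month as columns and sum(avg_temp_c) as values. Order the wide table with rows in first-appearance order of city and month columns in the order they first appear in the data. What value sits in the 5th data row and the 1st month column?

211.7

With rows in first-appearance order of city, row 5 is city=AY3. month columns in first-appearance order: Oct, Dec, Nov, Aug; column 1 is Oct.
Long rows with city=AY3, month=Oct: 41.9 + 86.8 + 83 = 211.7.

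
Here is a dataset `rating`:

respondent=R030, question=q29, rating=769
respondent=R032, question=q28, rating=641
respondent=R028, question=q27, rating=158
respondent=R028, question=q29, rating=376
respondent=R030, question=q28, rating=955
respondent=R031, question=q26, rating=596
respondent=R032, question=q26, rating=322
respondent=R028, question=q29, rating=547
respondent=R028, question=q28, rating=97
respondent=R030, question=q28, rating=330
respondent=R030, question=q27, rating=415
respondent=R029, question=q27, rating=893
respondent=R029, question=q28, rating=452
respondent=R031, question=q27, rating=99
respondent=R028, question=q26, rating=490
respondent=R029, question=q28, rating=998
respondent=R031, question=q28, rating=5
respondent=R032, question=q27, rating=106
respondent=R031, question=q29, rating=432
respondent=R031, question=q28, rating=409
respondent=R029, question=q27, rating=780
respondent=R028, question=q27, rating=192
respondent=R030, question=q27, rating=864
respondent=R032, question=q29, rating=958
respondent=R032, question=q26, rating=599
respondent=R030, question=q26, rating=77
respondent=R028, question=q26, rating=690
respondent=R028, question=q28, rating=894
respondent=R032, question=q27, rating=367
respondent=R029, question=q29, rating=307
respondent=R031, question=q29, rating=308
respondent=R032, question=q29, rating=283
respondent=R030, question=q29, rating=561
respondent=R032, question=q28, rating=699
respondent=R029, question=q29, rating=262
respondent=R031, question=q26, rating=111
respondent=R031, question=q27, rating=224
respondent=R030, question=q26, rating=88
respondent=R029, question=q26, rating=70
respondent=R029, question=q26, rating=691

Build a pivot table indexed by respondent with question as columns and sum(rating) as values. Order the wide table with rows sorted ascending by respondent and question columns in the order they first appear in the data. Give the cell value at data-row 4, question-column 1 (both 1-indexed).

740

With rows sorted ascending by respondent, row 4 is respondent=R031. question columns in first-appearance order: q29, q28, q27, q26; column 1 is q29.
Long rows with respondent=R031, question=q29: 432 + 308 = 740.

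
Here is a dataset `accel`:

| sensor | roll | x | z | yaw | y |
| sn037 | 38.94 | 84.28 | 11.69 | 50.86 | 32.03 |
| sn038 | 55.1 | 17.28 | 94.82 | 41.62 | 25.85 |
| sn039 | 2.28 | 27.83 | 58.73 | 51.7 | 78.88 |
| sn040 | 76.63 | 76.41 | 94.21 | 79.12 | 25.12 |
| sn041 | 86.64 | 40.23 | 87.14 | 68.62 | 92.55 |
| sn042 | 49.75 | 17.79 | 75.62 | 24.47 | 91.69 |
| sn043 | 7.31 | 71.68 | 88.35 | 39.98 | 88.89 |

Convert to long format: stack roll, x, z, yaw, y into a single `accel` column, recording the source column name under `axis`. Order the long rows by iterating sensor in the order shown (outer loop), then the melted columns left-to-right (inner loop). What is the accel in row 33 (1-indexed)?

88.35

35 rows total (7 × 5). Row 33: index ⌊(33-1)/5⌋ = 6 into sensor → sn043; (33-1) mod 5 = 2 into the melted columns → z.
So row 33 is (sn043, z, 88.35); accel = 88.35.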